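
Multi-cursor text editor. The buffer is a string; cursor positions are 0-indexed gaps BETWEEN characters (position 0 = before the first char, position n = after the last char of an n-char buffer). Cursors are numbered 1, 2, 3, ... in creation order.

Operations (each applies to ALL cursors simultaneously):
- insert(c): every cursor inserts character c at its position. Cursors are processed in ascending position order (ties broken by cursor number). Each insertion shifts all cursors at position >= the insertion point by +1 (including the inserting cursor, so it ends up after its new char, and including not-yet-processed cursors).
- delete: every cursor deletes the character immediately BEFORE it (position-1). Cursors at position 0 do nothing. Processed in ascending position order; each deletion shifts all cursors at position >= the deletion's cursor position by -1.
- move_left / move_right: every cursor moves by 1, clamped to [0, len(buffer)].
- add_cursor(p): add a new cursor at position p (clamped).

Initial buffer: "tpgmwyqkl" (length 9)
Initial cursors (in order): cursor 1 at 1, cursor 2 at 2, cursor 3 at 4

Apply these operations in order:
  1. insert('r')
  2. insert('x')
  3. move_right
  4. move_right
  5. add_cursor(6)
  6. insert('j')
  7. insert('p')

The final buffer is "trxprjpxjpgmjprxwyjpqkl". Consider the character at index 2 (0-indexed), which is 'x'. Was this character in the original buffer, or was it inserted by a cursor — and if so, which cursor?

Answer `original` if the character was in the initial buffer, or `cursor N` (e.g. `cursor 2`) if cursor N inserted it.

After op 1 (insert('r')): buffer="trprgmrwyqkl" (len 12), cursors c1@2 c2@4 c3@7, authorship .1.2..3.....
After op 2 (insert('x')): buffer="trxprxgmrxwyqkl" (len 15), cursors c1@3 c2@6 c3@10, authorship .11.22..33.....
After op 3 (move_right): buffer="trxprxgmrxwyqkl" (len 15), cursors c1@4 c2@7 c3@11, authorship .11.22..33.....
After op 4 (move_right): buffer="trxprxgmrxwyqkl" (len 15), cursors c1@5 c2@8 c3@12, authorship .11.22..33.....
After op 5 (add_cursor(6)): buffer="trxprxgmrxwyqkl" (len 15), cursors c1@5 c4@6 c2@8 c3@12, authorship .11.22..33.....
After op 6 (insert('j')): buffer="trxprjxjgmjrxwyjqkl" (len 19), cursors c1@6 c4@8 c2@11 c3@16, authorship .11.2124..233..3...
After op 7 (insert('p')): buffer="trxprjpxjpgmjprxwyjpqkl" (len 23), cursors c1@7 c4@10 c2@14 c3@20, authorship .11.211244..2233..33...
Authorship (.=original, N=cursor N): . 1 1 . 2 1 1 2 4 4 . . 2 2 3 3 . . 3 3 . . .
Index 2: author = 1

Answer: cursor 1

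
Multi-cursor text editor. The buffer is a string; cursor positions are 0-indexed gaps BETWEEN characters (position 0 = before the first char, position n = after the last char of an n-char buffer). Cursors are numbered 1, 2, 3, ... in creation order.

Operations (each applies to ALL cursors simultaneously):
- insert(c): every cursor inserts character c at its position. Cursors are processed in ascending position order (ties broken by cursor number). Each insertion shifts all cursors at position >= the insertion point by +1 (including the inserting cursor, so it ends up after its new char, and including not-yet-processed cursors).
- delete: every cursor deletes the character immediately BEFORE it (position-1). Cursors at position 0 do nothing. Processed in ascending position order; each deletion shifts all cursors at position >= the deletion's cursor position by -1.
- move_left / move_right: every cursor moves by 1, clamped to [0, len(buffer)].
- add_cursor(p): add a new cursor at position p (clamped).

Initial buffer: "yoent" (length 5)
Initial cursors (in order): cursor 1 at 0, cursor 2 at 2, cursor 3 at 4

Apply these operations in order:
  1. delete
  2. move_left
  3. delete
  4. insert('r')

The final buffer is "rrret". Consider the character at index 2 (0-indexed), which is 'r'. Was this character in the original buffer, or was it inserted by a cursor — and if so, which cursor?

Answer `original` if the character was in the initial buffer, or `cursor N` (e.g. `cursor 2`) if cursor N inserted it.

Answer: cursor 3

Derivation:
After op 1 (delete): buffer="yet" (len 3), cursors c1@0 c2@1 c3@2, authorship ...
After op 2 (move_left): buffer="yet" (len 3), cursors c1@0 c2@0 c3@1, authorship ...
After op 3 (delete): buffer="et" (len 2), cursors c1@0 c2@0 c3@0, authorship ..
After op 4 (insert('r')): buffer="rrret" (len 5), cursors c1@3 c2@3 c3@3, authorship 123..
Authorship (.=original, N=cursor N): 1 2 3 . .
Index 2: author = 3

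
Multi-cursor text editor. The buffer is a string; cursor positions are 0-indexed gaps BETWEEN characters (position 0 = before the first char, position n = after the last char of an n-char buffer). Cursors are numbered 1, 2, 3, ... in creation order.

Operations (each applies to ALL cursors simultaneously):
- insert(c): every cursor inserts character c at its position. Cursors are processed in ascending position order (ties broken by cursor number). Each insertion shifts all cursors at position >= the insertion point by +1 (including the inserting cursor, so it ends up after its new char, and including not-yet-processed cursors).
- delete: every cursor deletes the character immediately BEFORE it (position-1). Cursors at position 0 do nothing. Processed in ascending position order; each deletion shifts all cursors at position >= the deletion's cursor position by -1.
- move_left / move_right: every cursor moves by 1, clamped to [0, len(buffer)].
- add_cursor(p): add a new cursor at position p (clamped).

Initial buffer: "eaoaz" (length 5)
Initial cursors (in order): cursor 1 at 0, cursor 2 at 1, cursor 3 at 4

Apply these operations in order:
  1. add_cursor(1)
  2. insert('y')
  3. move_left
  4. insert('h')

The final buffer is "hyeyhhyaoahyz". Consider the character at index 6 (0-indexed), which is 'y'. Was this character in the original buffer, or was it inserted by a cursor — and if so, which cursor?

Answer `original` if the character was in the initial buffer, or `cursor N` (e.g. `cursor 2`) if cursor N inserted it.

After op 1 (add_cursor(1)): buffer="eaoaz" (len 5), cursors c1@0 c2@1 c4@1 c3@4, authorship .....
After op 2 (insert('y')): buffer="yeyyaoayz" (len 9), cursors c1@1 c2@4 c4@4 c3@8, authorship 1.24...3.
After op 3 (move_left): buffer="yeyyaoayz" (len 9), cursors c1@0 c2@3 c4@3 c3@7, authorship 1.24...3.
After op 4 (insert('h')): buffer="hyeyhhyaoahyz" (len 13), cursors c1@1 c2@6 c4@6 c3@11, authorship 11.2244...33.
Authorship (.=original, N=cursor N): 1 1 . 2 2 4 4 . . . 3 3 .
Index 6: author = 4

Answer: cursor 4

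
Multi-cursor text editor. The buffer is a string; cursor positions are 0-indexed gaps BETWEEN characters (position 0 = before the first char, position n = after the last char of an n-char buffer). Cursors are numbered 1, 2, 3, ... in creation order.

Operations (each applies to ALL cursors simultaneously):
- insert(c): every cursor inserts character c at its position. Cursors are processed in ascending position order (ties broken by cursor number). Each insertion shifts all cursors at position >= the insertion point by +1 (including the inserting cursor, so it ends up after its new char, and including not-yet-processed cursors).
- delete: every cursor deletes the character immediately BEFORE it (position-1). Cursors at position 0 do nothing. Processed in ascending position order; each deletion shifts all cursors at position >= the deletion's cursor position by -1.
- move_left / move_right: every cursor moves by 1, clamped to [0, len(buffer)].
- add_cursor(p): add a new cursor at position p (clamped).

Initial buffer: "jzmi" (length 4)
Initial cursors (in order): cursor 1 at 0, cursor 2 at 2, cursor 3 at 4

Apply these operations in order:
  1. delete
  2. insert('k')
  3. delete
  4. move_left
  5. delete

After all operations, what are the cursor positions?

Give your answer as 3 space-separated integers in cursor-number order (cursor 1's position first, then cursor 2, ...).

After op 1 (delete): buffer="jm" (len 2), cursors c1@0 c2@1 c3@2, authorship ..
After op 2 (insert('k')): buffer="kjkmk" (len 5), cursors c1@1 c2@3 c3@5, authorship 1.2.3
After op 3 (delete): buffer="jm" (len 2), cursors c1@0 c2@1 c3@2, authorship ..
After op 4 (move_left): buffer="jm" (len 2), cursors c1@0 c2@0 c3@1, authorship ..
After op 5 (delete): buffer="m" (len 1), cursors c1@0 c2@0 c3@0, authorship .

Answer: 0 0 0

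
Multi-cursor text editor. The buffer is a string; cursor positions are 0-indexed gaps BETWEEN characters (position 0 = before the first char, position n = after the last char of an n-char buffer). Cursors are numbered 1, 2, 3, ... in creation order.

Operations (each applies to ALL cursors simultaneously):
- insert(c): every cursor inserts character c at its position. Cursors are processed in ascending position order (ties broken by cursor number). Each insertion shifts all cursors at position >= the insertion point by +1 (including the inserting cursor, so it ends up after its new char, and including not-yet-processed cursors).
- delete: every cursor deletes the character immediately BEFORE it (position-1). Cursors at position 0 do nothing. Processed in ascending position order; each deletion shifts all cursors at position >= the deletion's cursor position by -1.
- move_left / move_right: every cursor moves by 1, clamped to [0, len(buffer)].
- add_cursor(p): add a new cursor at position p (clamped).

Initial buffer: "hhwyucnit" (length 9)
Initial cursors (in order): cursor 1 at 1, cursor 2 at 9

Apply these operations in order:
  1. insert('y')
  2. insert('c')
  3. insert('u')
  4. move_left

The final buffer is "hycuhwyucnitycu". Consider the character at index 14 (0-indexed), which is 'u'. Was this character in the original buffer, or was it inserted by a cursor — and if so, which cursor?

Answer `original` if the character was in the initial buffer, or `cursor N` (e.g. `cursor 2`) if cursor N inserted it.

After op 1 (insert('y')): buffer="hyhwyucnity" (len 11), cursors c1@2 c2@11, authorship .1........2
After op 2 (insert('c')): buffer="hychwyucnityc" (len 13), cursors c1@3 c2@13, authorship .11........22
After op 3 (insert('u')): buffer="hycuhwyucnitycu" (len 15), cursors c1@4 c2@15, authorship .111........222
After op 4 (move_left): buffer="hycuhwyucnitycu" (len 15), cursors c1@3 c2@14, authorship .111........222
Authorship (.=original, N=cursor N): . 1 1 1 . . . . . . . . 2 2 2
Index 14: author = 2

Answer: cursor 2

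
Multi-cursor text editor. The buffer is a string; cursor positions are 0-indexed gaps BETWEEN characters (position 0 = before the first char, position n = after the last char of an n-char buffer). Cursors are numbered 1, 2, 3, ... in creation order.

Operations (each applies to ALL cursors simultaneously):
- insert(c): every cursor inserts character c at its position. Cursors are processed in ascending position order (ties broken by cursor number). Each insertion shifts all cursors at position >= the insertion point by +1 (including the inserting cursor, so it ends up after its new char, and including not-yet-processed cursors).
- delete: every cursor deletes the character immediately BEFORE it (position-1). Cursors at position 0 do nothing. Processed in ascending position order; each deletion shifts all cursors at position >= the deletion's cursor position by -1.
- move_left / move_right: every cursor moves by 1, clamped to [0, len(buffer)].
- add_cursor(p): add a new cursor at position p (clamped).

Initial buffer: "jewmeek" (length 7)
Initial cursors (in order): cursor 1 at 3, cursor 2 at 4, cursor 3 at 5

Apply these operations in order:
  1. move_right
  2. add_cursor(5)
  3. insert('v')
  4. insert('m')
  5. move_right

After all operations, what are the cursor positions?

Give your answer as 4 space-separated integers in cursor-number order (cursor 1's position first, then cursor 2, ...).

After op 1 (move_right): buffer="jewmeek" (len 7), cursors c1@4 c2@5 c3@6, authorship .......
After op 2 (add_cursor(5)): buffer="jewmeek" (len 7), cursors c1@4 c2@5 c4@5 c3@6, authorship .......
After op 3 (insert('v')): buffer="jewmvevvevk" (len 11), cursors c1@5 c2@8 c4@8 c3@10, authorship ....1.24.3.
After op 4 (insert('m')): buffer="jewmvmevvmmevmk" (len 15), cursors c1@6 c2@11 c4@11 c3@14, authorship ....11.2424.33.
After op 5 (move_right): buffer="jewmvmevvmmevmk" (len 15), cursors c1@7 c2@12 c4@12 c3@15, authorship ....11.2424.33.

Answer: 7 12 15 12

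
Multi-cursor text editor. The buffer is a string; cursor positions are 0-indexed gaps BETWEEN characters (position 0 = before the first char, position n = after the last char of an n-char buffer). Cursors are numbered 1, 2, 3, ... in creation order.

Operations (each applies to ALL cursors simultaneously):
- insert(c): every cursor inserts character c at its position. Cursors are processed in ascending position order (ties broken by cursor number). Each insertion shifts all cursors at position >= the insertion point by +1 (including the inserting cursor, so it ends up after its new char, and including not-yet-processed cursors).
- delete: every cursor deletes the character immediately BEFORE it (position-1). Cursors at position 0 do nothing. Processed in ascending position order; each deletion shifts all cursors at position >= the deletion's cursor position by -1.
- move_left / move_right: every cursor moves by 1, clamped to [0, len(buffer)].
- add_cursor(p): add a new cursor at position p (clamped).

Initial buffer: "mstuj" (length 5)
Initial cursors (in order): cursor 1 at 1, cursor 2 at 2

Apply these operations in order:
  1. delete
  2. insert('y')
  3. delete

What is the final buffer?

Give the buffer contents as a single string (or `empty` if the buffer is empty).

After op 1 (delete): buffer="tuj" (len 3), cursors c1@0 c2@0, authorship ...
After op 2 (insert('y')): buffer="yytuj" (len 5), cursors c1@2 c2@2, authorship 12...
After op 3 (delete): buffer="tuj" (len 3), cursors c1@0 c2@0, authorship ...

Answer: tuj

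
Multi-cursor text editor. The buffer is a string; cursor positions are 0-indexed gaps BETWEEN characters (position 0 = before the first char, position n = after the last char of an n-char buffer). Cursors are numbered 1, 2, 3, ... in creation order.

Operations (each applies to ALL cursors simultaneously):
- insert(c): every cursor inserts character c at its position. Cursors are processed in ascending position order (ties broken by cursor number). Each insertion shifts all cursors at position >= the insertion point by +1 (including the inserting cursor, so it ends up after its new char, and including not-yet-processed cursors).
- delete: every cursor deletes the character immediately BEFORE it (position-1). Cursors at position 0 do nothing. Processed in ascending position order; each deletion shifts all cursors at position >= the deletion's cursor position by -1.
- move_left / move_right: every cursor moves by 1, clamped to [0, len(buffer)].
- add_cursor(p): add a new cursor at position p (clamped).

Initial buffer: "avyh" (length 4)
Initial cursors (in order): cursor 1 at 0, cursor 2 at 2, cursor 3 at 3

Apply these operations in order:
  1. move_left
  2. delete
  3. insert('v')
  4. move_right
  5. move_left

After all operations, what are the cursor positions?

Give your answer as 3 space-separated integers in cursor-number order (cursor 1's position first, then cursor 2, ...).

Answer: 3 3 3

Derivation:
After op 1 (move_left): buffer="avyh" (len 4), cursors c1@0 c2@1 c3@2, authorship ....
After op 2 (delete): buffer="yh" (len 2), cursors c1@0 c2@0 c3@0, authorship ..
After op 3 (insert('v')): buffer="vvvyh" (len 5), cursors c1@3 c2@3 c3@3, authorship 123..
After op 4 (move_right): buffer="vvvyh" (len 5), cursors c1@4 c2@4 c3@4, authorship 123..
After op 5 (move_left): buffer="vvvyh" (len 5), cursors c1@3 c2@3 c3@3, authorship 123..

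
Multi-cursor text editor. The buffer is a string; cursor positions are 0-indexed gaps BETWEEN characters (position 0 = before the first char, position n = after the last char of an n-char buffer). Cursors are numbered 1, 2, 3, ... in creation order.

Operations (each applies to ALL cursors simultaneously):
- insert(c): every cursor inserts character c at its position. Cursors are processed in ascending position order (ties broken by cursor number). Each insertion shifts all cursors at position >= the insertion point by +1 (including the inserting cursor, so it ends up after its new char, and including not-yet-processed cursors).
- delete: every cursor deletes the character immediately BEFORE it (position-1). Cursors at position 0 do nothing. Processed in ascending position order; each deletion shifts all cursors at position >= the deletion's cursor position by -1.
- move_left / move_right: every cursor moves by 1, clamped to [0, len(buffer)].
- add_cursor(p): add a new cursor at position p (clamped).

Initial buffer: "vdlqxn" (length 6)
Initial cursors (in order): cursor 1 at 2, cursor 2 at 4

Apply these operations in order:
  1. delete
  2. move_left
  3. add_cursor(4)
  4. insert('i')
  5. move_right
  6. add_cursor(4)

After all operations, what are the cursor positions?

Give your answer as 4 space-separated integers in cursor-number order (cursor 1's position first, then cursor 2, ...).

After op 1 (delete): buffer="vlxn" (len 4), cursors c1@1 c2@2, authorship ....
After op 2 (move_left): buffer="vlxn" (len 4), cursors c1@0 c2@1, authorship ....
After op 3 (add_cursor(4)): buffer="vlxn" (len 4), cursors c1@0 c2@1 c3@4, authorship ....
After op 4 (insert('i')): buffer="ivilxni" (len 7), cursors c1@1 c2@3 c3@7, authorship 1.2...3
After op 5 (move_right): buffer="ivilxni" (len 7), cursors c1@2 c2@4 c3@7, authorship 1.2...3
After op 6 (add_cursor(4)): buffer="ivilxni" (len 7), cursors c1@2 c2@4 c4@4 c3@7, authorship 1.2...3

Answer: 2 4 7 4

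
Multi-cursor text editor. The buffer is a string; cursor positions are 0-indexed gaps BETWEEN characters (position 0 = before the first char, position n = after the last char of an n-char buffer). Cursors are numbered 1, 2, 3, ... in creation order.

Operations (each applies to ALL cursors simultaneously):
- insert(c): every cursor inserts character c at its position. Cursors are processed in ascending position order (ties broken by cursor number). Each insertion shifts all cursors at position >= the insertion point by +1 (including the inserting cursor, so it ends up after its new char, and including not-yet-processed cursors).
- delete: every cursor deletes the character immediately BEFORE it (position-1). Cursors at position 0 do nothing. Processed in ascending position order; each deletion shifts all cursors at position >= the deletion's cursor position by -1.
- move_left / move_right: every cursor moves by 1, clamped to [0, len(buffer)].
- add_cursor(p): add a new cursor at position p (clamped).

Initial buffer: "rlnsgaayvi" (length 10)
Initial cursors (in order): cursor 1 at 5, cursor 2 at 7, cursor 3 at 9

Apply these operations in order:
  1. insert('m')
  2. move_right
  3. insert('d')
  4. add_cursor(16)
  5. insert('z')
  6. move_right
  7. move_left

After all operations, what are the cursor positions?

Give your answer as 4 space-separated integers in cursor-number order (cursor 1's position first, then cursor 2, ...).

Answer: 9 14 19 19

Derivation:
After op 1 (insert('m')): buffer="rlnsgmaamyvmi" (len 13), cursors c1@6 c2@9 c3@12, authorship .....1..2..3.
After op 2 (move_right): buffer="rlnsgmaamyvmi" (len 13), cursors c1@7 c2@10 c3@13, authorship .....1..2..3.
After op 3 (insert('d')): buffer="rlnsgmadamydvmid" (len 16), cursors c1@8 c2@12 c3@16, authorship .....1.1.2.2.3.3
After op 4 (add_cursor(16)): buffer="rlnsgmadamydvmid" (len 16), cursors c1@8 c2@12 c3@16 c4@16, authorship .....1.1.2.2.3.3
After op 5 (insert('z')): buffer="rlnsgmadzamydzvmidzz" (len 20), cursors c1@9 c2@14 c3@20 c4@20, authorship .....1.11.2.22.3.334
After op 6 (move_right): buffer="rlnsgmadzamydzvmidzz" (len 20), cursors c1@10 c2@15 c3@20 c4@20, authorship .....1.11.2.22.3.334
After op 7 (move_left): buffer="rlnsgmadzamydzvmidzz" (len 20), cursors c1@9 c2@14 c3@19 c4@19, authorship .....1.11.2.22.3.334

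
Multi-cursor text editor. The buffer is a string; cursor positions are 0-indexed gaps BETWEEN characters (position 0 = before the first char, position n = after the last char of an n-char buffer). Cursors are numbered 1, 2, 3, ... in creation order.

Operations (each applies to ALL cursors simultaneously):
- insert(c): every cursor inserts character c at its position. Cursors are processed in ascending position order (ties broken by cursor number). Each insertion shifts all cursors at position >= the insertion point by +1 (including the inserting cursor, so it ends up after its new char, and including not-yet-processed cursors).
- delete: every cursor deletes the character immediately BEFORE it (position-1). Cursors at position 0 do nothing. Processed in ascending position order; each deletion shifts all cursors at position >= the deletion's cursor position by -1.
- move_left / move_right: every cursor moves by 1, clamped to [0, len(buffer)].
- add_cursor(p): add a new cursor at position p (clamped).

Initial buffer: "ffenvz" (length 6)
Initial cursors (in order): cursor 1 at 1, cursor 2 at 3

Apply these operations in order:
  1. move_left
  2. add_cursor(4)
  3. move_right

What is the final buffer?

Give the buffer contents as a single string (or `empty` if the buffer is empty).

Answer: ffenvz

Derivation:
After op 1 (move_left): buffer="ffenvz" (len 6), cursors c1@0 c2@2, authorship ......
After op 2 (add_cursor(4)): buffer="ffenvz" (len 6), cursors c1@0 c2@2 c3@4, authorship ......
After op 3 (move_right): buffer="ffenvz" (len 6), cursors c1@1 c2@3 c3@5, authorship ......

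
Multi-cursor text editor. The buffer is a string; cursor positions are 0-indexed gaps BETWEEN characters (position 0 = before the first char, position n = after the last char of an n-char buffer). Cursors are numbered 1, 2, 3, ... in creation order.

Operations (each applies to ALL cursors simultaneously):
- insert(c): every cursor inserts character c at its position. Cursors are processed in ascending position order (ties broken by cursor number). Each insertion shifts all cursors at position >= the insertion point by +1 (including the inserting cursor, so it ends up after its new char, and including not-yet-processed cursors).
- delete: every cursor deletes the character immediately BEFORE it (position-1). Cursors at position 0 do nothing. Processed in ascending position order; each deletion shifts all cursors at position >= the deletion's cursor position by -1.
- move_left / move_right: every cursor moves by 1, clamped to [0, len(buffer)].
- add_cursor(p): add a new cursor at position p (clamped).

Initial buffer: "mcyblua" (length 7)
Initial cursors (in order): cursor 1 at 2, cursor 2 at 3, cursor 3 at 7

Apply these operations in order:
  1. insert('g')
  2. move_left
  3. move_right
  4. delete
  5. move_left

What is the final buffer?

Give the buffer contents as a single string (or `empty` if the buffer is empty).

After op 1 (insert('g')): buffer="mcgygbluag" (len 10), cursors c1@3 c2@5 c3@10, authorship ..1.2....3
After op 2 (move_left): buffer="mcgygbluag" (len 10), cursors c1@2 c2@4 c3@9, authorship ..1.2....3
After op 3 (move_right): buffer="mcgygbluag" (len 10), cursors c1@3 c2@5 c3@10, authorship ..1.2....3
After op 4 (delete): buffer="mcyblua" (len 7), cursors c1@2 c2@3 c3@7, authorship .......
After op 5 (move_left): buffer="mcyblua" (len 7), cursors c1@1 c2@2 c3@6, authorship .......

Answer: mcyblua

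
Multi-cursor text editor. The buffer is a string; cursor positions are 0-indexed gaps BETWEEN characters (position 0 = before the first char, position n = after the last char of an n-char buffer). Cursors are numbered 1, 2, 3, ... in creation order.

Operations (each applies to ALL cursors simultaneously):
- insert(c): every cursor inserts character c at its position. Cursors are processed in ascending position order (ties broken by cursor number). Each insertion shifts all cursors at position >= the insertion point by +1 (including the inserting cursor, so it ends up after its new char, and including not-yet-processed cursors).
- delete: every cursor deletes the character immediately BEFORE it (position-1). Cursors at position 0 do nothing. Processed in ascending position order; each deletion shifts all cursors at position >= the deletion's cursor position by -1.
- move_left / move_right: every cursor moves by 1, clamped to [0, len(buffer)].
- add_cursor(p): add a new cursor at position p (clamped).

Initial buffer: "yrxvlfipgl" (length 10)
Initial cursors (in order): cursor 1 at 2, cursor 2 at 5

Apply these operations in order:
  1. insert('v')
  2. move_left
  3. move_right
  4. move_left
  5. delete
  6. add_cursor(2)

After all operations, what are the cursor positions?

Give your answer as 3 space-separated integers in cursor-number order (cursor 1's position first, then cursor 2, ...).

Answer: 1 4 2

Derivation:
After op 1 (insert('v')): buffer="yrvxvlvfipgl" (len 12), cursors c1@3 c2@7, authorship ..1...2.....
After op 2 (move_left): buffer="yrvxvlvfipgl" (len 12), cursors c1@2 c2@6, authorship ..1...2.....
After op 3 (move_right): buffer="yrvxvlvfipgl" (len 12), cursors c1@3 c2@7, authorship ..1...2.....
After op 4 (move_left): buffer="yrvxvlvfipgl" (len 12), cursors c1@2 c2@6, authorship ..1...2.....
After op 5 (delete): buffer="yvxvvfipgl" (len 10), cursors c1@1 c2@4, authorship .1..2.....
After op 6 (add_cursor(2)): buffer="yvxvvfipgl" (len 10), cursors c1@1 c3@2 c2@4, authorship .1..2.....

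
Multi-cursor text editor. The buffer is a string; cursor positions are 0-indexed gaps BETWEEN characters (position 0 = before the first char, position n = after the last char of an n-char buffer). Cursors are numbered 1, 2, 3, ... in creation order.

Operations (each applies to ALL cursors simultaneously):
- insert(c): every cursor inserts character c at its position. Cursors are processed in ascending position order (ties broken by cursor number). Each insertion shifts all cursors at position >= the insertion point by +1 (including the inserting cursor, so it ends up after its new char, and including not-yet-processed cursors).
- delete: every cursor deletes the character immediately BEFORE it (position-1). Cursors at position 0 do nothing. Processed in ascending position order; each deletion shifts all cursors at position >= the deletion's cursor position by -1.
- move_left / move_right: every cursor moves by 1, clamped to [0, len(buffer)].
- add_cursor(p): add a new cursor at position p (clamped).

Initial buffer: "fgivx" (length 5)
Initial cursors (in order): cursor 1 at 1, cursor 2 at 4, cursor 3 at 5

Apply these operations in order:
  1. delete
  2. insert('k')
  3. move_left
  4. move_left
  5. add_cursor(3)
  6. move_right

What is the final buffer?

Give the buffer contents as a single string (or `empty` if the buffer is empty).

Answer: kgikk

Derivation:
After op 1 (delete): buffer="gi" (len 2), cursors c1@0 c2@2 c3@2, authorship ..
After op 2 (insert('k')): buffer="kgikk" (len 5), cursors c1@1 c2@5 c3@5, authorship 1..23
After op 3 (move_left): buffer="kgikk" (len 5), cursors c1@0 c2@4 c3@4, authorship 1..23
After op 4 (move_left): buffer="kgikk" (len 5), cursors c1@0 c2@3 c3@3, authorship 1..23
After op 5 (add_cursor(3)): buffer="kgikk" (len 5), cursors c1@0 c2@3 c3@3 c4@3, authorship 1..23
After op 6 (move_right): buffer="kgikk" (len 5), cursors c1@1 c2@4 c3@4 c4@4, authorship 1..23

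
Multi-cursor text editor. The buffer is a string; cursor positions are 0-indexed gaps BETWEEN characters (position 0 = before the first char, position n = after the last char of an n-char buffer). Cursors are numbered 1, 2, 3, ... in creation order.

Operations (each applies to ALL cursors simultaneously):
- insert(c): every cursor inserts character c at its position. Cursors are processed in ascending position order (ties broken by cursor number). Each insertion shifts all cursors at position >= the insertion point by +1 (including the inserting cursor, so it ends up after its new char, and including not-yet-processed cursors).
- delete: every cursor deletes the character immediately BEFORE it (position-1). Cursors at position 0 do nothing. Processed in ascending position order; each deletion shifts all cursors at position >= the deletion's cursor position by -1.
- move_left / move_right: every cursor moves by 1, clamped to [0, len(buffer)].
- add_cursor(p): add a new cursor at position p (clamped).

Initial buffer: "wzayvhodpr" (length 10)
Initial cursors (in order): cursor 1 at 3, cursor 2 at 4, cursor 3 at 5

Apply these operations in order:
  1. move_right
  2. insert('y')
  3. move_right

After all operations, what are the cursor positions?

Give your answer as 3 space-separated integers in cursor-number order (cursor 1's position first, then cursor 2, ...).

Answer: 6 8 10

Derivation:
After op 1 (move_right): buffer="wzayvhodpr" (len 10), cursors c1@4 c2@5 c3@6, authorship ..........
After op 2 (insert('y')): buffer="wzayyvyhyodpr" (len 13), cursors c1@5 c2@7 c3@9, authorship ....1.2.3....
After op 3 (move_right): buffer="wzayyvyhyodpr" (len 13), cursors c1@6 c2@8 c3@10, authorship ....1.2.3....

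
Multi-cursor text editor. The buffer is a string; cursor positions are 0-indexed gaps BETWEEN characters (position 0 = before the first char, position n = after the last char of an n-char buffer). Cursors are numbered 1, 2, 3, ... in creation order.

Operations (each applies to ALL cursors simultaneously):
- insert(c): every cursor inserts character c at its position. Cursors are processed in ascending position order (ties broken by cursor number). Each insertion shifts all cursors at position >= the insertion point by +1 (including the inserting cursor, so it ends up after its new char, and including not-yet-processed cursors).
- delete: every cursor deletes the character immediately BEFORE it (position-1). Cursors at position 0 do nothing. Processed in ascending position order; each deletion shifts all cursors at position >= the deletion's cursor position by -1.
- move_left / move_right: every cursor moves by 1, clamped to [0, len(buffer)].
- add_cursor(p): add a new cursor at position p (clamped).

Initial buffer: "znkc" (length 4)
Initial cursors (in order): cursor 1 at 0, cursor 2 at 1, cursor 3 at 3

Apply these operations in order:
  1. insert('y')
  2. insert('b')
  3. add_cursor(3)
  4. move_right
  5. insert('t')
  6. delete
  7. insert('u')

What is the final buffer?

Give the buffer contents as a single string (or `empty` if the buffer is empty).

Answer: ybzuyubnukybcu

Derivation:
After op 1 (insert('y')): buffer="yzynkyc" (len 7), cursors c1@1 c2@3 c3@6, authorship 1.2..3.
After op 2 (insert('b')): buffer="ybzybnkybc" (len 10), cursors c1@2 c2@5 c3@9, authorship 11.22..33.
After op 3 (add_cursor(3)): buffer="ybzybnkybc" (len 10), cursors c1@2 c4@3 c2@5 c3@9, authorship 11.22..33.
After op 4 (move_right): buffer="ybzybnkybc" (len 10), cursors c1@3 c4@4 c2@6 c3@10, authorship 11.22..33.
After op 5 (insert('t')): buffer="ybztytbntkybct" (len 14), cursors c1@4 c4@6 c2@9 c3@14, authorship 11.1242.2.33.3
After op 6 (delete): buffer="ybzybnkybc" (len 10), cursors c1@3 c4@4 c2@6 c3@10, authorship 11.22..33.
After op 7 (insert('u')): buffer="ybzuyubnukybcu" (len 14), cursors c1@4 c4@6 c2@9 c3@14, authorship 11.1242.2.33.3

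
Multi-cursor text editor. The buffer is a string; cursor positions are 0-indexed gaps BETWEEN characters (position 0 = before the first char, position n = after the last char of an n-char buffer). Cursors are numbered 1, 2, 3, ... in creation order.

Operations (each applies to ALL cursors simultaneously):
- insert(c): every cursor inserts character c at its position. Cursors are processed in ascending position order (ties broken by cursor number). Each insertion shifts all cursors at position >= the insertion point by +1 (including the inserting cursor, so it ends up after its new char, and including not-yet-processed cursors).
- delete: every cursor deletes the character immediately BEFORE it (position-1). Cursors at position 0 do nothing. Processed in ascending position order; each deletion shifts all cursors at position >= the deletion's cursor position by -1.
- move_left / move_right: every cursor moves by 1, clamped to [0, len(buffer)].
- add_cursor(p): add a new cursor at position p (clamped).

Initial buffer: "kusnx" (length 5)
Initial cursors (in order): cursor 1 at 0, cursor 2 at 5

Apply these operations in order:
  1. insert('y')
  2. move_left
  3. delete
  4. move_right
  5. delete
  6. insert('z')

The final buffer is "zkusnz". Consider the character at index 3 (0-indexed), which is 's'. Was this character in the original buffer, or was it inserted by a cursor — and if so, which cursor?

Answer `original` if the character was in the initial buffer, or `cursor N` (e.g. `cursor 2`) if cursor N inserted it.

After op 1 (insert('y')): buffer="ykusnxy" (len 7), cursors c1@1 c2@7, authorship 1.....2
After op 2 (move_left): buffer="ykusnxy" (len 7), cursors c1@0 c2@6, authorship 1.....2
After op 3 (delete): buffer="ykusny" (len 6), cursors c1@0 c2@5, authorship 1....2
After op 4 (move_right): buffer="ykusny" (len 6), cursors c1@1 c2@6, authorship 1....2
After op 5 (delete): buffer="kusn" (len 4), cursors c1@0 c2@4, authorship ....
After op 6 (insert('z')): buffer="zkusnz" (len 6), cursors c1@1 c2@6, authorship 1....2
Authorship (.=original, N=cursor N): 1 . . . . 2
Index 3: author = original

Answer: original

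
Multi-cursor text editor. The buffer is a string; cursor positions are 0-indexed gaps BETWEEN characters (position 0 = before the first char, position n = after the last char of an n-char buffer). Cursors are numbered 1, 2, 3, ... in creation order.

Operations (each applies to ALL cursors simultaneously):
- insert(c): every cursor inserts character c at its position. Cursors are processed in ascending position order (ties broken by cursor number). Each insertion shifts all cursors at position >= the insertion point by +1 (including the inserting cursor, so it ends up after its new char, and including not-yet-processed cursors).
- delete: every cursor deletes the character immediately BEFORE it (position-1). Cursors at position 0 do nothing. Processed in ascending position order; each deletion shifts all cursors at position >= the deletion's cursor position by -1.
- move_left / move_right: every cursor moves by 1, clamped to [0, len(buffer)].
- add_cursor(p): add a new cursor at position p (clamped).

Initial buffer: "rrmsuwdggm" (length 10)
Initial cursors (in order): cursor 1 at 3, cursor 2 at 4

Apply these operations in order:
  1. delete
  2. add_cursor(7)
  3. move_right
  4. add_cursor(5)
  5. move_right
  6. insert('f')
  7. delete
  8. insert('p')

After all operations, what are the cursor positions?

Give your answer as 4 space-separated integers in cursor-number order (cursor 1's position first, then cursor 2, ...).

After op 1 (delete): buffer="rruwdggm" (len 8), cursors c1@2 c2@2, authorship ........
After op 2 (add_cursor(7)): buffer="rruwdggm" (len 8), cursors c1@2 c2@2 c3@7, authorship ........
After op 3 (move_right): buffer="rruwdggm" (len 8), cursors c1@3 c2@3 c3@8, authorship ........
After op 4 (add_cursor(5)): buffer="rruwdggm" (len 8), cursors c1@3 c2@3 c4@5 c3@8, authorship ........
After op 5 (move_right): buffer="rruwdggm" (len 8), cursors c1@4 c2@4 c4@6 c3@8, authorship ........
After op 6 (insert('f')): buffer="rruwffdgfgmf" (len 12), cursors c1@6 c2@6 c4@9 c3@12, authorship ....12..4..3
After op 7 (delete): buffer="rruwdggm" (len 8), cursors c1@4 c2@4 c4@6 c3@8, authorship ........
After op 8 (insert('p')): buffer="rruwppdgpgmp" (len 12), cursors c1@6 c2@6 c4@9 c3@12, authorship ....12..4..3

Answer: 6 6 12 9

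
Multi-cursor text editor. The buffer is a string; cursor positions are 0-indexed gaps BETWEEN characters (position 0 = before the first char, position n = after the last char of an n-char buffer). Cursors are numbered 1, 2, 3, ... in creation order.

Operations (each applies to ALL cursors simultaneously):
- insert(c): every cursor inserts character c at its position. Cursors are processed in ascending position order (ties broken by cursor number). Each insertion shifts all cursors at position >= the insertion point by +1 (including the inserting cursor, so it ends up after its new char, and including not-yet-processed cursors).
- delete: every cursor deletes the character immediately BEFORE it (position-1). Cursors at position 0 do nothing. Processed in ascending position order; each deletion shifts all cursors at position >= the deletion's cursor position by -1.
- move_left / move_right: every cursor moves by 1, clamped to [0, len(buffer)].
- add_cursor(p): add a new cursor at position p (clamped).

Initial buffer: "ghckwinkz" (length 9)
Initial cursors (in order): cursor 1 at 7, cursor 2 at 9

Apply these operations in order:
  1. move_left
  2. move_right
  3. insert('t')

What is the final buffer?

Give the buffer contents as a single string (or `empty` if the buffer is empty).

Answer: ghckwintkzt

Derivation:
After op 1 (move_left): buffer="ghckwinkz" (len 9), cursors c1@6 c2@8, authorship .........
After op 2 (move_right): buffer="ghckwinkz" (len 9), cursors c1@7 c2@9, authorship .........
After op 3 (insert('t')): buffer="ghckwintkzt" (len 11), cursors c1@8 c2@11, authorship .......1..2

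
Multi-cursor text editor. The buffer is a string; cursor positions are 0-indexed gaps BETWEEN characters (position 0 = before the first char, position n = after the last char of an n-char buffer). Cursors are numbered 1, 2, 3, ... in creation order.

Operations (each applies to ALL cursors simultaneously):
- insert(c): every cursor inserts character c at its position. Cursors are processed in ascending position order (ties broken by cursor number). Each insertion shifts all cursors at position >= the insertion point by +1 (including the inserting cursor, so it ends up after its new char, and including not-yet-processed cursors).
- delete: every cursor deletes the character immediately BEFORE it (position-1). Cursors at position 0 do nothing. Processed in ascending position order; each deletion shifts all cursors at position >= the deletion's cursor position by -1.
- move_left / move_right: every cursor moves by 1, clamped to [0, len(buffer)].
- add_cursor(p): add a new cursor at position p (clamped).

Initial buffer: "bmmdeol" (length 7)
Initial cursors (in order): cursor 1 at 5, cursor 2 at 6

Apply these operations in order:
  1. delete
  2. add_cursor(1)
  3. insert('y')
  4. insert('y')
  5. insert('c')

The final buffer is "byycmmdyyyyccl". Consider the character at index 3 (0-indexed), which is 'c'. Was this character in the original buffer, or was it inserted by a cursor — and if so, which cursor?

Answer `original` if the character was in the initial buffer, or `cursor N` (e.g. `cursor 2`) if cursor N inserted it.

Answer: cursor 3

Derivation:
After op 1 (delete): buffer="bmmdl" (len 5), cursors c1@4 c2@4, authorship .....
After op 2 (add_cursor(1)): buffer="bmmdl" (len 5), cursors c3@1 c1@4 c2@4, authorship .....
After op 3 (insert('y')): buffer="bymmdyyl" (len 8), cursors c3@2 c1@7 c2@7, authorship .3...12.
After op 4 (insert('y')): buffer="byymmdyyyyl" (len 11), cursors c3@3 c1@10 c2@10, authorship .33...1212.
After op 5 (insert('c')): buffer="byycmmdyyyyccl" (len 14), cursors c3@4 c1@13 c2@13, authorship .333...121212.
Authorship (.=original, N=cursor N): . 3 3 3 . . . 1 2 1 2 1 2 .
Index 3: author = 3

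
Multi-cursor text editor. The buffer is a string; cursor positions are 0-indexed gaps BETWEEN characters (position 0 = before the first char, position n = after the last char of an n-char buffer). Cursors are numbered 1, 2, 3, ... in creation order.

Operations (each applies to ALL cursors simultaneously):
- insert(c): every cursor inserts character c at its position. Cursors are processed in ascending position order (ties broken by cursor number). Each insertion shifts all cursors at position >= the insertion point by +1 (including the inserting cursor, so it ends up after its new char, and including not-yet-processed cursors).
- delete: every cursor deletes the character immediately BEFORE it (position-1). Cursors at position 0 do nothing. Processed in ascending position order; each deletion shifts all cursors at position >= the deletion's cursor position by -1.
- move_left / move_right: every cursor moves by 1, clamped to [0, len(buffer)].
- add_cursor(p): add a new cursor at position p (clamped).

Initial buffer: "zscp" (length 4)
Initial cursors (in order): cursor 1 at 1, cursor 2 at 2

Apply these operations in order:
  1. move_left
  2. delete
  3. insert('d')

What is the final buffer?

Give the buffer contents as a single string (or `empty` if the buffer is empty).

After op 1 (move_left): buffer="zscp" (len 4), cursors c1@0 c2@1, authorship ....
After op 2 (delete): buffer="scp" (len 3), cursors c1@0 c2@0, authorship ...
After op 3 (insert('d')): buffer="ddscp" (len 5), cursors c1@2 c2@2, authorship 12...

Answer: ddscp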